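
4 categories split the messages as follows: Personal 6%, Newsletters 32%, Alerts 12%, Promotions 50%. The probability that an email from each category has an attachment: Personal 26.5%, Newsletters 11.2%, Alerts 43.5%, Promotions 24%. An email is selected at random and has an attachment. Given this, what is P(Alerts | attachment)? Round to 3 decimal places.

Prior × likelihood for each hypothesis:
  Personal: 0.06 × 0.265 = 0.0159
  Newsletters: 0.32 × 0.112 = 0.03584
  Alerts: 0.12 × 0.435 = 0.0522
  Promotions: 0.5 × 0.24 = 0.12
Normalizing constant = 0.22394.
P(Alerts | evidence) = 0.0522 / 0.22394 ≈ 0.233.

0.233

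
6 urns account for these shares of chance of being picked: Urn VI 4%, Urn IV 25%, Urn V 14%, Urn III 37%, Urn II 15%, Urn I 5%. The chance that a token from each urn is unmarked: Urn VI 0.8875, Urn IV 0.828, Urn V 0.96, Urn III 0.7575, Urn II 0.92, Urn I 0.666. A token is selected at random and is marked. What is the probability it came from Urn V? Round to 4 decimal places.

0.0326

Taking complements, P(marked | each) = Urn VI 0.1125, Urn IV 0.172, Urn V 0.04, Urn III 0.2425, Urn II 0.08, Urn I 0.334.
Unnormalized posteriors (prior × likelihood):
  Urn VI: 0.04 × 0.1125 = 0.0045
  Urn IV: 0.25 × 0.172 = 0.043
  Urn V: 0.14 × 0.04 = 0.0056
  Urn III: 0.37 × 0.2425 = 0.089725
  Urn II: 0.15 × 0.08 = 0.012
  Urn I: 0.05 × 0.334 = 0.0167
Sum = 0.171525.
P(Urn V | evidence) = 0.0056 / 0.171525 ≈ 0.0326.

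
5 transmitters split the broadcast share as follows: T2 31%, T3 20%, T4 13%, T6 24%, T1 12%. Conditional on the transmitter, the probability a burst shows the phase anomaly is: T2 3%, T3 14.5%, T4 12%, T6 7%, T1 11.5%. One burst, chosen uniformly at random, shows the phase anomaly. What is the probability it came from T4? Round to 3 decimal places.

By Bayes' rule, posterior ∝ prior × likelihood:
  T2: 0.31 × 0.03 = 0.0093
  T3: 0.2 × 0.145 = 0.029
  T4: 0.13 × 0.12 = 0.0156
  T6: 0.24 × 0.07 = 0.0168
  T1: 0.12 × 0.115 = 0.0138
Normalizing constant = 0.0845.
P(T4 | evidence) = 0.0156 / 0.0845 ≈ 0.185.

0.185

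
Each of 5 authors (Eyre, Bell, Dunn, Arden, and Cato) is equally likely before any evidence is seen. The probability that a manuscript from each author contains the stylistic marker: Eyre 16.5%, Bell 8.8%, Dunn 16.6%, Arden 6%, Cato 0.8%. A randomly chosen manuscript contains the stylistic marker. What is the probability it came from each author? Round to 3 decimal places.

Eyre 0.339, Bell 0.181, Dunn 0.341, Arden 0.123, Cato 0.016

With a uniform prior (1/5 each), posterior ∝ likelihood:
  Eyre: 0.165
  Bell: 0.088
  Dunn: 0.166
  Arden: 0.06
  Cato: 0.008
Total = 0.487.
P(Eyre | marker) = 0.165/0.487 ≈ 0.339
P(Bell | marker) = 0.088/0.487 ≈ 0.181
P(Dunn | marker) = 0.166/0.487 ≈ 0.341
P(Arden | marker) = 0.06/0.487 ≈ 0.123
P(Cato | marker) = 0.008/0.487 ≈ 0.016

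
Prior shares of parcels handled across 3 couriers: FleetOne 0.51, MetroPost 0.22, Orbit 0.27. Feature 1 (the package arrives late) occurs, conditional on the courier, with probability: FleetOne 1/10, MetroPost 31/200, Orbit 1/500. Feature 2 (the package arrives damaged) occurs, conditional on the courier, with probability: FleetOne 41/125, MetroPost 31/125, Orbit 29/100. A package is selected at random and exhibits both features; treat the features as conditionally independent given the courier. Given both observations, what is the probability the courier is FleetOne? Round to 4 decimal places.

0.6601

Compute prior × likelihood for every hypothesis:
  FleetOne: 0.51 × 0.1 × 0.328 = 0.016728
  MetroPost: 0.22 × 0.155 × 0.248 = 0.0084568
  Orbit: 0.27 × 0.002 × 0.29 = 0.0001566
Normalizing constant = 0.0253414.
P(FleetOne | evidence) = 0.016728 / 0.0253414 ≈ 0.6601.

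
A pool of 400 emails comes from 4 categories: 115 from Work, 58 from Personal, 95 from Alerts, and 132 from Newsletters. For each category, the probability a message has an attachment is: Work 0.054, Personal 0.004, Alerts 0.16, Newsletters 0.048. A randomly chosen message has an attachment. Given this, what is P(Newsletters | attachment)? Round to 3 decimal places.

Unnormalized posteriors (prior × likelihood):
  Work: 0.2875 × 0.054 = 0.015525
  Personal: 0.145 × 0.004 = 0.00058
  Alerts: 0.2375 × 0.16 = 0.038
  Newsletters: 0.33 × 0.048 = 0.01584
Total = 0.069945.
P(Newsletters | evidence) = 0.01584 / 0.069945 ≈ 0.226.

0.226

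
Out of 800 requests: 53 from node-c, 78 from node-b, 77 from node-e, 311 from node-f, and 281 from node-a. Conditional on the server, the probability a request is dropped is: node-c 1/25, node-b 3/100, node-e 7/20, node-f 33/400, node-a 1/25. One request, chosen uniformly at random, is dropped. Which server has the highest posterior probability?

node-e

Compute prior × likelihood for every hypothesis:
  node-c: 0.06625 × 0.04 = 0.00265
  node-b: 0.0975 × 0.03 = 0.002925
  node-e: 0.09625 × 0.35 = 0.0336875
  node-f: 0.38875 × 0.0825 = 0.032071875
  node-a: 0.35125 × 0.04 = 0.01405
Total = 0.085384375.
Largest term belongs to node-e, so node-e is most probable.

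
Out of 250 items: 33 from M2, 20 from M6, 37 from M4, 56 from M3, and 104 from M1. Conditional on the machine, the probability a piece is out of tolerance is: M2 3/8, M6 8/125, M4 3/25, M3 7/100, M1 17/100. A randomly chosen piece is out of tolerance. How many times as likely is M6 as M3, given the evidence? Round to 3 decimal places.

Compute prior × likelihood for every hypothesis:
  M2: 0.132 × 0.375 = 0.0495
  M6: 0.08 × 0.064 = 0.00512
  M4: 0.148 × 0.12 = 0.01776
  M3: 0.224 × 0.07 = 0.01568
  M1: 0.416 × 0.17 = 0.07072
Sum = 0.15878.
The ratio is 0.00512 / 0.01568 (the normalizer cancels) = 0.327.

0.327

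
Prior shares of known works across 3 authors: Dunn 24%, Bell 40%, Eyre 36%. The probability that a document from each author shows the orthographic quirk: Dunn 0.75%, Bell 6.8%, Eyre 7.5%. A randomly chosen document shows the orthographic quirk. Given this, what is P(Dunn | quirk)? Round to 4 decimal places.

0.0321

Unnormalized posteriors (prior × likelihood):
  Dunn: 0.24 × 0.0075 = 0.0018
  Bell: 0.4 × 0.068 = 0.0272
  Eyre: 0.36 × 0.075 = 0.027
Normalizing constant = 0.056.
P(Dunn | evidence) = 0.0018 / 0.056 ≈ 0.0321.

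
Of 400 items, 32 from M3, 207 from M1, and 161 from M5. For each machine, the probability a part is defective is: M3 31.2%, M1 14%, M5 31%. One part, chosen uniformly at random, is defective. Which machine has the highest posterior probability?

By Bayes' rule, posterior ∝ prior × likelihood:
  M3: 0.08 × 0.312 = 0.02496
  M1: 0.5175 × 0.14 = 0.07245
  M5: 0.4025 × 0.31 = 0.124775
Sum = 0.222185.
Largest term belongs to M5, so M5 is most probable.

M5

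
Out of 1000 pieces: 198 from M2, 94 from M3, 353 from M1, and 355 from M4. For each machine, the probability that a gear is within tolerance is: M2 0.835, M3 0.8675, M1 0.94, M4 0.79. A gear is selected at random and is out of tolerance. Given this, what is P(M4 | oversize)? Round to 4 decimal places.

Taking complements, P(oversize | each) = M2 0.165, M3 0.1325, M1 0.06, M4 0.21.
Unnormalized posteriors (prior × likelihood):
  M2: 0.198 × 0.165 = 0.03267
  M3: 0.094 × 0.1325 = 0.012455
  M1: 0.353 × 0.06 = 0.02118
  M4: 0.355 × 0.21 = 0.07455
Normalizing constant = 0.140855.
P(M4 | evidence) = 0.07455 / 0.140855 ≈ 0.5293.

0.5293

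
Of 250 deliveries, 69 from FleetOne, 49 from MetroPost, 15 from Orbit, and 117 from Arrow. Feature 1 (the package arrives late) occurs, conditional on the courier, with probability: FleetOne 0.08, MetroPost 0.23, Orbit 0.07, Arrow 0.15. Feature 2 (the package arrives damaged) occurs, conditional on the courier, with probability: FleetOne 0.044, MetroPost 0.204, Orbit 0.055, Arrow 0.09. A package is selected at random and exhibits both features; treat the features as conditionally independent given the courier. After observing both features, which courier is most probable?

By Bayes' rule, posterior ∝ prior × likelihood:
  FleetOne: 0.276 × 0.08 × 0.044 = 0.00097152
  MetroPost: 0.196 × 0.23 × 0.204 = 0.00919632
  Orbit: 0.06 × 0.07 × 0.055 = 0.000231
  Arrow: 0.468 × 0.15 × 0.09 = 0.006318
Normalizing constant = 0.01671684.
Largest term belongs to MetroPost, so MetroPost is most probable.

MetroPost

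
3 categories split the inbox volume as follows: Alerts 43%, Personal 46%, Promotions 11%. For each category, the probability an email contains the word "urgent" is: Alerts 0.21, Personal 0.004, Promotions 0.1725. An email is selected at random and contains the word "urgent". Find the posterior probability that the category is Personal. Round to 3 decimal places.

Unnormalized posteriors (prior × likelihood):
  Alerts: 0.43 × 0.21 = 0.0903
  Personal: 0.46 × 0.004 = 0.00184
  Promotions: 0.11 × 0.1725 = 0.018975
Total = 0.111115.
P(Personal | evidence) = 0.00184 / 0.111115 ≈ 0.017.

0.017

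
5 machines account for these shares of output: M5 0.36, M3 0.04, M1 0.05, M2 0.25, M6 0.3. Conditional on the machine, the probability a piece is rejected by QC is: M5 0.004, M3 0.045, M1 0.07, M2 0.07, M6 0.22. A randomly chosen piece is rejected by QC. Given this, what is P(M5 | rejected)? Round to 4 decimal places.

Prior × likelihood for each hypothesis:
  M5: 0.36 × 0.004 = 0.00144
  M3: 0.04 × 0.045 = 0.0018
  M1: 0.05 × 0.07 = 0.0035
  M2: 0.25 × 0.07 = 0.0175
  M6: 0.3 × 0.22 = 0.066
Normalizing constant = 0.09024.
P(M5 | evidence) = 0.00144 / 0.09024 ≈ 0.0160.

0.0160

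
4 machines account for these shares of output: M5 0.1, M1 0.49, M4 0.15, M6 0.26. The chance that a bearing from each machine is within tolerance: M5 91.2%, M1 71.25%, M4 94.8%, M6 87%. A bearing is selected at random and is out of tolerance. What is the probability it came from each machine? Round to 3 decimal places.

Taking complements, P(oversize | each) = M5 0.088, M1 0.2875, M4 0.052, M6 0.13.
Prior × likelihood for each hypothesis:
  M5: 0.1 × 0.088 = 0.0088
  M1: 0.49 × 0.2875 = 0.140875
  M4: 0.15 × 0.052 = 0.0078
  M6: 0.26 × 0.13 = 0.0338
Normalizing constant = 0.191275.
P(M5 | oversize) = 0.0088/0.191275 ≈ 0.046
P(M1 | oversize) = 0.140875/0.191275 ≈ 0.737
P(M4 | oversize) = 0.0078/0.191275 ≈ 0.041
P(M6 | oversize) = 0.0338/0.191275 ≈ 0.177

M5 0.046, M1 0.737, M4 0.041, M6 0.177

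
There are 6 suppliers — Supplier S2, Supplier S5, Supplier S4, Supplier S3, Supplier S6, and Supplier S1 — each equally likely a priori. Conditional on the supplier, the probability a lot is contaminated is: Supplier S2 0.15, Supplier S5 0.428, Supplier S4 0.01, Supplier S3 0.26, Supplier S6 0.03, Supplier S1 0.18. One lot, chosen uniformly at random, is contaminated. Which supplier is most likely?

Supplier S5

Since the prior is uniform, the posterior is proportional to the likelihood:
  Supplier S2: 0.15
  Supplier S5: 0.428
  Supplier S4: 0.01
  Supplier S3: 0.26
  Supplier S6: 0.03
  Supplier S1: 0.18
Sum = 1.058.
Largest term belongs to Supplier S5, so Supplier S5 is most probable.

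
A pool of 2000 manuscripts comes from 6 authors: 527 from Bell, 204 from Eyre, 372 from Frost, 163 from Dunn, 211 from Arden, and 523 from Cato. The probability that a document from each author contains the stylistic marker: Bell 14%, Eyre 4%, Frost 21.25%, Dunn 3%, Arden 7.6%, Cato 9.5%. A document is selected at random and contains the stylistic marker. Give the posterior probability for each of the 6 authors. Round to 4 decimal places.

By Bayes' rule, posterior ∝ prior × likelihood:
  Bell: 0.2635 × 0.14 = 0.03689
  Eyre: 0.102 × 0.04 = 0.00408
  Frost: 0.186 × 0.2125 = 0.039525
  Dunn: 0.0815 × 0.03 = 0.002445
  Arden: 0.1055 × 0.076 = 0.008018
  Cato: 0.2615 × 0.095 = 0.0248425
Total = 0.1158005.
P(Bell | marker) = 0.03689/0.1158005 ≈ 0.3186
P(Eyre | marker) = 0.00408/0.1158005 ≈ 0.0352
P(Frost | marker) = 0.039525/0.1158005 ≈ 0.3413
P(Dunn | marker) = 0.002445/0.1158005 ≈ 0.0211
P(Arden | marker) = 0.008018/0.1158005 ≈ 0.0692
P(Cato | marker) = 0.0248425/0.1158005 ≈ 0.2145

Bell 0.3186, Eyre 0.0352, Frost 0.3413, Dunn 0.0211, Arden 0.0692, Cato 0.2145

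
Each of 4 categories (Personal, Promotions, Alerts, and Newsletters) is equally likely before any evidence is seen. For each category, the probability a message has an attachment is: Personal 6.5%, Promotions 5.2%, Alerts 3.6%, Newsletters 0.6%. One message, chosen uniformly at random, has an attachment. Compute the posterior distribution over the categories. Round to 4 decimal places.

Personal 0.4088, Promotions 0.3270, Alerts 0.2264, Newsletters 0.0377

Since the prior is uniform, the posterior is proportional to the likelihood:
  Personal: 0.065
  Promotions: 0.052
  Alerts: 0.036
  Newsletters: 0.006
Normalizing constant = 0.159.
P(Personal | attachment) = 0.065/0.159 ≈ 0.4088
P(Promotions | attachment) = 0.052/0.159 ≈ 0.3270
P(Alerts | attachment) = 0.036/0.159 ≈ 0.2264
P(Newsletters | attachment) = 0.006/0.159 ≈ 0.0377
(Check: 0.4088+0.3270+0.2264+0.0377 = 0.9999.)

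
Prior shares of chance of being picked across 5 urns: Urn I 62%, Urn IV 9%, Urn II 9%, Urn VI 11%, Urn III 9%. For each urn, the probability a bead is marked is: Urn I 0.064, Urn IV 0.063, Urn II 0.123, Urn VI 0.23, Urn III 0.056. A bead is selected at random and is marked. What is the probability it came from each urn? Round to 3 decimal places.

Unnormalized posteriors (prior × likelihood):
  Urn I: 0.62 × 0.064 = 0.03968
  Urn IV: 0.09 × 0.063 = 0.00567
  Urn II: 0.09 × 0.123 = 0.01107
  Urn VI: 0.11 × 0.23 = 0.0253
  Urn III: 0.09 × 0.056 = 0.00504
Total = 0.08676.
P(Urn I | marked) = 0.03968/0.08676 ≈ 0.457
P(Urn IV | marked) = 0.00567/0.08676 ≈ 0.065
P(Urn II | marked) = 0.01107/0.08676 ≈ 0.128
P(Urn VI | marked) = 0.0253/0.08676 ≈ 0.292
P(Urn III | marked) = 0.00504/0.08676 ≈ 0.058

Urn I 0.457, Urn IV 0.065, Urn II 0.128, Urn VI 0.292, Urn III 0.058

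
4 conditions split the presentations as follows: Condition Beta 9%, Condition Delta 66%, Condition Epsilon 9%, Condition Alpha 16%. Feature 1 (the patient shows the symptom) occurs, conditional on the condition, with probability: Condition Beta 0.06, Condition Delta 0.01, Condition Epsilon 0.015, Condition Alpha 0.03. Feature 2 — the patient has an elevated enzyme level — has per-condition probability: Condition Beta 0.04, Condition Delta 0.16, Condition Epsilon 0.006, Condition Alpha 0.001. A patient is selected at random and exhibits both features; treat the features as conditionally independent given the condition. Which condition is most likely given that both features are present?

Condition Delta

By Bayes' rule, posterior ∝ prior × likelihood:
  Condition Beta: 0.09 × 0.06 × 0.04 = 0.000216
  Condition Delta: 0.66 × 0.01 × 0.16 = 0.001056
  Condition Epsilon: 0.09 × 0.015 × 0.006 = 0.0000081
  Condition Alpha: 0.16 × 0.03 × 0.001 = 0.0000048
Sum = 0.0012849.
Largest term belongs to Condition Delta, so Condition Delta is most probable.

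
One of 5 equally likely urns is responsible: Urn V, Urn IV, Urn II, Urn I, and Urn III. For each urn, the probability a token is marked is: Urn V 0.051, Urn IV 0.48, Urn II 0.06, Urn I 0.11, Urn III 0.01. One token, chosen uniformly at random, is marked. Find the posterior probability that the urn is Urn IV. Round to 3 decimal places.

0.675

Since the prior is uniform, the posterior is proportional to the likelihood:
  Urn V: 0.051
  Urn IV: 0.48
  Urn II: 0.06
  Urn I: 0.11
  Urn III: 0.01
Total = 0.711.
P(Urn IV | evidence) = 0.48 / 0.711 ≈ 0.675.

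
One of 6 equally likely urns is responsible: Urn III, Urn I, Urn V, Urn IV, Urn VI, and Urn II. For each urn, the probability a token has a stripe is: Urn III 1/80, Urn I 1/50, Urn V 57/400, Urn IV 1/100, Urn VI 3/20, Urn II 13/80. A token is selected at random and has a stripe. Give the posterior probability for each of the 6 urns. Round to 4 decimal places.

With a uniform prior (1/6 each), posterior ∝ likelihood:
  Urn III: 0.0125
  Urn I: 0.02
  Urn V: 0.1425
  Urn IV: 0.01
  Urn VI: 0.15
  Urn II: 0.1625
Normalizing constant = 0.4975.
P(Urn III | striped) = 0.0125/0.4975 ≈ 0.0251
P(Urn I | striped) = 0.02/0.4975 ≈ 0.0402
P(Urn V | striped) = 0.1425/0.4975 ≈ 0.2864
P(Urn IV | striped) = 0.01/0.4975 ≈ 0.0201
P(Urn VI | striped) = 0.15/0.4975 ≈ 0.3015
P(Urn II | striped) = 0.1625/0.4975 ≈ 0.3266
(Check: 0.0251+0.0402+0.2864+0.0201+0.3015+0.3266 = 0.9999.)

Urn III 0.0251, Urn I 0.0402, Urn V 0.2864, Urn IV 0.0201, Urn VI 0.3015, Urn II 0.3266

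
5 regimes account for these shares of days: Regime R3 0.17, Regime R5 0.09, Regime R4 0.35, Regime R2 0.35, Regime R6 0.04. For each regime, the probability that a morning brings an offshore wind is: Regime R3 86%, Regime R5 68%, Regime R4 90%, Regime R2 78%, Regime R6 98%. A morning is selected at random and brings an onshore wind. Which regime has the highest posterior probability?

Regime R2

Taking complements, P(onshore | each) = Regime R3 0.14, Regime R5 0.32, Regime R4 0.1, Regime R2 0.22, Regime R6 0.02.
By Bayes' rule, posterior ∝ prior × likelihood:
  Regime R3: 0.17 × 0.14 = 0.0238
  Regime R5: 0.09 × 0.32 = 0.0288
  Regime R4: 0.35 × 0.1 = 0.035
  Regime R2: 0.35 × 0.22 = 0.077
  Regime R6: 0.04 × 0.02 = 0.0008
Sum = 0.1654.
Largest term belongs to Regime R2, so Regime R2 is most probable.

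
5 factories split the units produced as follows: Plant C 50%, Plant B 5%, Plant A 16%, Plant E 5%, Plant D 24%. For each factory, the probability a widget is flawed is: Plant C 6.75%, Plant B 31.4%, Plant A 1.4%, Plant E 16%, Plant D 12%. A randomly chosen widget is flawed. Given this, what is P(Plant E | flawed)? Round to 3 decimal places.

0.090

By Bayes' rule, posterior ∝ prior × likelihood:
  Plant C: 0.5 × 0.0675 = 0.03375
  Plant B: 0.05 × 0.314 = 0.0157
  Plant A: 0.16 × 0.014 = 0.00224
  Plant E: 0.05 × 0.16 = 0.008
  Plant D: 0.24 × 0.12 = 0.0288
Total = 0.08849.
P(Plant E | evidence) = 0.008 / 0.08849 ≈ 0.090.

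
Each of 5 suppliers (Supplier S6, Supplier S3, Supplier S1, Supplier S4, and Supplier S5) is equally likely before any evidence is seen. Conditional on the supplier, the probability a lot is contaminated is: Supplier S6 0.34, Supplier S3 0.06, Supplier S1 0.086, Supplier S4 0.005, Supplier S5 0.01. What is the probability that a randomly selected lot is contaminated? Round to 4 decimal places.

Since the prior is uniform, the posterior is proportional to the likelihood:
  Supplier S6: 0.34
  Supplier S3: 0.06
  Supplier S1: 0.086
  Supplier S4: 0.005
  Supplier S5: 0.01
P(contaminated) = (1/5) × (0.34 + 0.06 + 0.086 + 0.005 + 0.01) = 0.501/5 ≈ 0.1002.

0.1002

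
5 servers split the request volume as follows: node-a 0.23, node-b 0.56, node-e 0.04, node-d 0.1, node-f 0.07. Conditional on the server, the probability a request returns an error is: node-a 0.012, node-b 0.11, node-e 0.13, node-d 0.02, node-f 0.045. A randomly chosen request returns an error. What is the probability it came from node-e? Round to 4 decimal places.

0.0696

Unnormalized posteriors (prior × likelihood):
  node-a: 0.23 × 0.012 = 0.00276
  node-b: 0.56 × 0.11 = 0.0616
  node-e: 0.04 × 0.13 = 0.0052
  node-d: 0.1 × 0.02 = 0.002
  node-f: 0.07 × 0.045 = 0.00315
Normalizing constant = 0.07471.
P(node-e | evidence) = 0.0052 / 0.07471 ≈ 0.0696.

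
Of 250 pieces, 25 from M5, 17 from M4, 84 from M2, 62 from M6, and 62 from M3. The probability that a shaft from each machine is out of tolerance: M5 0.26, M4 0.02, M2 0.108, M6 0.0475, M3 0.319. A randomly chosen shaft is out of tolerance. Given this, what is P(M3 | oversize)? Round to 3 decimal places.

0.512

Compute prior × likelihood for every hypothesis:
  M5: 0.1 × 0.26 = 0.026
  M4: 0.068 × 0.02 = 0.00136
  M2: 0.336 × 0.108 = 0.036288
  M6: 0.248 × 0.0475 = 0.01178
  M3: 0.248 × 0.319 = 0.079112
Normalizing constant = 0.15454.
P(M3 | evidence) = 0.079112 / 0.15454 ≈ 0.512.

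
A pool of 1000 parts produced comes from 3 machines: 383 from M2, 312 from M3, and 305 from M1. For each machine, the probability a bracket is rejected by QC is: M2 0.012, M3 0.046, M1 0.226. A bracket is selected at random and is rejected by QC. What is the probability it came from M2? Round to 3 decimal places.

Prior × likelihood for each hypothesis:
  M2: 0.383 × 0.012 = 0.004596
  M3: 0.312 × 0.046 = 0.014352
  M1: 0.305 × 0.226 = 0.06893
Normalizing constant = 0.087878.
P(M2 | evidence) = 0.004596 / 0.087878 ≈ 0.052.

0.052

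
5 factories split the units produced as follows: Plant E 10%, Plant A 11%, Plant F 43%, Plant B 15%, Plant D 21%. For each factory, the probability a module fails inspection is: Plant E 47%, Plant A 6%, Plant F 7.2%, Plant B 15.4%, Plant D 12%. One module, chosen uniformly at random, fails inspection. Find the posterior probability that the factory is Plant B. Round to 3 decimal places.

Prior × likelihood for each hypothesis:
  Plant E: 0.1 × 0.47 = 0.047
  Plant A: 0.11 × 0.06 = 0.0066
  Plant F: 0.43 × 0.072 = 0.03096
  Plant B: 0.15 × 0.154 = 0.0231
  Plant D: 0.21 × 0.12 = 0.0252
Sum = 0.13286.
P(Plant B | evidence) = 0.0231 / 0.13286 ≈ 0.174.

0.174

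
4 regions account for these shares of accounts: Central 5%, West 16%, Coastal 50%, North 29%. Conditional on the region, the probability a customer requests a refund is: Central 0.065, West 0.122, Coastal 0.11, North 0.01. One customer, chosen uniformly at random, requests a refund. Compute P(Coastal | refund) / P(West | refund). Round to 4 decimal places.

2.8176

Unnormalized posteriors (prior × likelihood):
  Central: 0.05 × 0.065 = 0.00325
  West: 0.16 × 0.122 = 0.01952
  Coastal: 0.5 × 0.11 = 0.055
  North: 0.29 × 0.01 = 0.0029
Total = 0.08067.
The ratio is 0.055 / 0.01952 (the normalizer cancels) = 2.8176.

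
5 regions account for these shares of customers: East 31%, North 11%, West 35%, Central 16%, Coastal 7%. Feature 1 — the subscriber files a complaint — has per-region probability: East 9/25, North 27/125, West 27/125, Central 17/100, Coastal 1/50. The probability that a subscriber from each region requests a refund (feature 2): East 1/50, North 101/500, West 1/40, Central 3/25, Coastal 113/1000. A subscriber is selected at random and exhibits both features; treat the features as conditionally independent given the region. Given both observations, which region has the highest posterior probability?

Compute prior × likelihood for every hypothesis:
  East: 0.31 × 0.36 × 0.02 = 0.002232
  North: 0.11 × 0.216 × 0.202 = 0.00479952
  West: 0.35 × 0.216 × 0.025 = 0.00189
  Central: 0.16 × 0.17 × 0.12 = 0.003264
  Coastal: 0.07 × 0.02 × 0.113 = 0.0001582
Total = 0.01234372.
Largest term belongs to North, so North is most probable.

North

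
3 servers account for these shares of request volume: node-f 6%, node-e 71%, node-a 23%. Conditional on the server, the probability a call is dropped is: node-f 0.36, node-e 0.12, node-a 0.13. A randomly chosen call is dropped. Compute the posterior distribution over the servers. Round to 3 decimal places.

Prior × likelihood for each hypothesis:
  node-f: 0.06 × 0.36 = 0.0216
  node-e: 0.71 × 0.12 = 0.0852
  node-a: 0.23 × 0.13 = 0.0299
Total = 0.1367.
P(node-f | dropped) = 0.0216/0.1367 ≈ 0.158
P(node-e | dropped) = 0.0852/0.1367 ≈ 0.623
P(node-a | dropped) = 0.0299/0.1367 ≈ 0.219

node-f 0.158, node-e 0.623, node-a 0.219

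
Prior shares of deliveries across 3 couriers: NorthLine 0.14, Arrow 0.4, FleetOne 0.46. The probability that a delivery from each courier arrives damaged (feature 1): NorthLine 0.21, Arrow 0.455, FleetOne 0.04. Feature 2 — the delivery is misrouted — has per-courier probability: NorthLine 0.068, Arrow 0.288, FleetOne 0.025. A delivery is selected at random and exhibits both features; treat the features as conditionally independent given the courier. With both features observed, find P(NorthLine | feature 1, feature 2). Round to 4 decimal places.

By Bayes' rule, posterior ∝ prior × likelihood:
  NorthLine: 0.14 × 0.21 × 0.068 = 0.0019992
  Arrow: 0.4 × 0.455 × 0.288 = 0.052416
  FleetOne: 0.46 × 0.04 × 0.025 = 0.00046
Sum = 0.0548752.
P(NorthLine | evidence) = 0.0019992 / 0.0548752 ≈ 0.0364.

0.0364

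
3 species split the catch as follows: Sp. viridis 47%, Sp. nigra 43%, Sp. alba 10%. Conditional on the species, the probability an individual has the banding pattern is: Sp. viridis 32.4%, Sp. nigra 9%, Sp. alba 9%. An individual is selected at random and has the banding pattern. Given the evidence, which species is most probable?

Sp. viridis

By Bayes' rule, posterior ∝ prior × likelihood:
  Sp. viridis: 0.47 × 0.324 = 0.15228
  Sp. nigra: 0.43 × 0.09 = 0.0387
  Sp. alba: 0.1 × 0.09 = 0.009
Total = 0.19998.
Largest term belongs to Sp. viridis, so Sp. viridis is most probable.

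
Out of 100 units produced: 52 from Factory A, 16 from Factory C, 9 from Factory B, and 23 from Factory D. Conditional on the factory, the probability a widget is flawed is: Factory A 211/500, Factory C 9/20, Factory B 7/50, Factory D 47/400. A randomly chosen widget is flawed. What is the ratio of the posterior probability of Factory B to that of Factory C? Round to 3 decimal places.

Prior × likelihood for each hypothesis:
  Factory A: 0.52 × 0.422 = 0.21944
  Factory C: 0.16 × 0.45 = 0.072
  Factory B: 0.09 × 0.14 = 0.0126
  Factory D: 0.23 × 0.1175 = 0.027025
Normalizing constant = 0.331065.
The ratio is 0.0126 / 0.072 (the normalizer cancels) = 0.175.

0.175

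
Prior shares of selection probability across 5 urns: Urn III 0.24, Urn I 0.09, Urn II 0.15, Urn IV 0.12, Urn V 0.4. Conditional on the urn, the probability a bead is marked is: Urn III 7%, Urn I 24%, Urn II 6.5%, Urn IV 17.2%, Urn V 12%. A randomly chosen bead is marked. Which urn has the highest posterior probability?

Urn V

Prior × likelihood for each hypothesis:
  Urn III: 0.24 × 0.07 = 0.0168
  Urn I: 0.09 × 0.24 = 0.0216
  Urn II: 0.15 × 0.065 = 0.00975
  Urn IV: 0.12 × 0.172 = 0.02064
  Urn V: 0.4 × 0.12 = 0.048
Normalizing constant = 0.11679.
Largest term belongs to Urn V, so Urn V is most probable.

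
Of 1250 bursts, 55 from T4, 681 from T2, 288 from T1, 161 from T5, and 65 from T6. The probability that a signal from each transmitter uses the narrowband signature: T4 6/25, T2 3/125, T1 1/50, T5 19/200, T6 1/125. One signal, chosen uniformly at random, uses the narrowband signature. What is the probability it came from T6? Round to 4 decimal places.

0.0102

Unnormalized posteriors (prior × likelihood):
  T4: 0.044 × 0.24 = 0.01056
  T2: 0.5448 × 0.024 = 0.0130752
  T1: 0.2304 × 0.02 = 0.004608
  T5: 0.1288 × 0.095 = 0.012236
  T6: 0.052 × 0.008 = 0.000416
Total = 0.0408952.
P(T6 | evidence) = 0.000416 / 0.0408952 ≈ 0.0102.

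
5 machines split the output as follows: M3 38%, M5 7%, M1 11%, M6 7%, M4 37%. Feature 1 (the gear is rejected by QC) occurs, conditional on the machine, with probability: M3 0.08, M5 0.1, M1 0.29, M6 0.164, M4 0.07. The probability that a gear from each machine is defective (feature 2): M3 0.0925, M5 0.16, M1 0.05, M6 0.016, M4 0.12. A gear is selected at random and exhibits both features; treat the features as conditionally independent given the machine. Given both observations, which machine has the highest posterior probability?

Prior × likelihood for each hypothesis:
  M3: 0.38 × 0.08 × 0.0925 = 0.002812
  M5: 0.07 × 0.1 × 0.16 = 0.00112
  M1: 0.11 × 0.29 × 0.05 = 0.001595
  M6: 0.07 × 0.164 × 0.016 = 0.00018368
  M4: 0.37 × 0.07 × 0.12 = 0.003108
Total = 0.00881868.
Largest term belongs to M4, so M4 is most probable.

M4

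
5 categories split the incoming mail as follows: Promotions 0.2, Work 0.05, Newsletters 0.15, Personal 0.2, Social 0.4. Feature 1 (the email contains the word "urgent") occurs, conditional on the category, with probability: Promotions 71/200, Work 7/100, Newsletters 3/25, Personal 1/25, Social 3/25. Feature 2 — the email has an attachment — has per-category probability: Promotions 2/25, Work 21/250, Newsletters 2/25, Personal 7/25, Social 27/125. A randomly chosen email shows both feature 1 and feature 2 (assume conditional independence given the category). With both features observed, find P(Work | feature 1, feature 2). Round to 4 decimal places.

Prior × likelihood for each hypothesis:
  Promotions: 0.2 × 0.355 × 0.08 = 0.00568
  Work: 0.05 × 0.07 × 0.084 = 0.000294
  Newsletters: 0.15 × 0.12 × 0.08 = 0.00144
  Personal: 0.2 × 0.04 × 0.28 = 0.00224
  Social: 0.4 × 0.12 × 0.216 = 0.010368
Total = 0.020022.
P(Work | evidence) = 0.000294 / 0.020022 ≈ 0.0147.

0.0147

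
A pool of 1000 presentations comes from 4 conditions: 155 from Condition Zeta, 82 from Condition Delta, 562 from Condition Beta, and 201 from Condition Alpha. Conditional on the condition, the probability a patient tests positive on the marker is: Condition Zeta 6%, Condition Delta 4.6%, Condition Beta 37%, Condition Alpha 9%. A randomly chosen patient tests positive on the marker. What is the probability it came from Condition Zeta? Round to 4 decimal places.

0.0389

Compute prior × likelihood for every hypothesis:
  Condition Zeta: 0.155 × 0.06 = 0.0093
  Condition Delta: 0.082 × 0.046 = 0.003772
  Condition Beta: 0.562 × 0.37 = 0.20794
  Condition Alpha: 0.201 × 0.09 = 0.01809
Sum = 0.239102.
P(Condition Zeta | evidence) = 0.0093 / 0.239102 ≈ 0.0389.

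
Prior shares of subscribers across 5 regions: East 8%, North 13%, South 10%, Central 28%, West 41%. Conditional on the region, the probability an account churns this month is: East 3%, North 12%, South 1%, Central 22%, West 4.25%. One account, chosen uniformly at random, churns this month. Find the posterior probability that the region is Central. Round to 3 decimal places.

Prior × likelihood for each hypothesis:
  East: 0.08 × 0.03 = 0.0024
  North: 0.13 × 0.12 = 0.0156
  South: 0.1 × 0.01 = 0.001
  Central: 0.28 × 0.22 = 0.0616
  West: 0.41 × 0.0425 = 0.017425
Total = 0.098025.
P(Central | evidence) = 0.0616 / 0.098025 ≈ 0.628.

0.628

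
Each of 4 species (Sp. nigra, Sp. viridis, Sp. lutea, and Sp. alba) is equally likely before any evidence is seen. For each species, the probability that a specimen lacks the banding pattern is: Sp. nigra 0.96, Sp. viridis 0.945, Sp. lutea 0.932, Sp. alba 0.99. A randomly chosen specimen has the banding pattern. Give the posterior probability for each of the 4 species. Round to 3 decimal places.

Sp. nigra 0.231, Sp. viridis 0.318, Sp. lutea 0.393, Sp. alba 0.058

Taking complements, P(banded | each) = Sp. nigra 0.04, Sp. viridis 0.055, Sp. lutea 0.068, Sp. alba 0.01.
With a uniform prior (1/4 each), posterior ∝ likelihood:
  Sp. nigra: 0.04
  Sp. viridis: 0.055
  Sp. lutea: 0.068
  Sp. alba: 0.01
Sum = 0.173.
P(Sp. nigra | banded) = 0.04/0.173 ≈ 0.231
P(Sp. viridis | banded) = 0.055/0.173 ≈ 0.318
P(Sp. lutea | banded) = 0.068/0.173 ≈ 0.393
P(Sp. alba | banded) = 0.01/0.173 ≈ 0.058
(Check: 0.231+0.318+0.393+0.058 = 1.000.)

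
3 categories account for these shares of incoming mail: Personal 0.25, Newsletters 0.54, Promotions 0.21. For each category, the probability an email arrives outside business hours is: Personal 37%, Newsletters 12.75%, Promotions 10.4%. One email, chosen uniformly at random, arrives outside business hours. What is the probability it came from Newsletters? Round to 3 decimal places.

0.376

By Bayes' rule, posterior ∝ prior × likelihood:
  Personal: 0.25 × 0.37 = 0.0925
  Newsletters: 0.54 × 0.1275 = 0.06885
  Promotions: 0.21 × 0.104 = 0.02184
Total = 0.18319.
P(Newsletters | evidence) = 0.06885 / 0.18319 ≈ 0.376.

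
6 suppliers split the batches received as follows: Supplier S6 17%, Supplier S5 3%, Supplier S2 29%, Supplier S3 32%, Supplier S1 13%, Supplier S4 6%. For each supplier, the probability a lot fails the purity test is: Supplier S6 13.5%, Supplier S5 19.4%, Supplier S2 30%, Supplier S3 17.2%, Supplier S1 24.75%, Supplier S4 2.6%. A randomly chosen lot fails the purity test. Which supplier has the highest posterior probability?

Unnormalized posteriors (prior × likelihood):
  Supplier S6: 0.17 × 0.135 = 0.02295
  Supplier S5: 0.03 × 0.194 = 0.00582
  Supplier S2: 0.29 × 0.3 = 0.087
  Supplier S3: 0.32 × 0.172 = 0.05504
  Supplier S1: 0.13 × 0.2475 = 0.032175
  Supplier S4: 0.06 × 0.026 = 0.00156
Sum = 0.204545.
Largest term belongs to Supplier S2, so Supplier S2 is most probable.

Supplier S2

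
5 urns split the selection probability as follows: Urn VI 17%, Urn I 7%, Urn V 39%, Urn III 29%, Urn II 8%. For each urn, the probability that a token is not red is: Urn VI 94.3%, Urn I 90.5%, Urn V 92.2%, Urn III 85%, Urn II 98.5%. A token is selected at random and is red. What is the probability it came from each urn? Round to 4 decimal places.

Urn VI 0.1059, Urn I 0.0727, Urn V 0.3326, Urn III 0.4756, Urn II 0.0131

Taking complements, P(red | each) = Urn VI 0.057, Urn I 0.095, Urn V 0.078, Urn III 0.15, Urn II 0.015.
Unnormalized posteriors (prior × likelihood):
  Urn VI: 0.17 × 0.057 = 0.00969
  Urn I: 0.07 × 0.095 = 0.00665
  Urn V: 0.39 × 0.078 = 0.03042
  Urn III: 0.29 × 0.15 = 0.0435
  Urn II: 0.08 × 0.015 = 0.0012
Normalizing constant = 0.09146.
P(Urn VI | red) = 0.00969/0.09146 ≈ 0.1059
P(Urn I | red) = 0.00665/0.09146 ≈ 0.0727
P(Urn V | red) = 0.03042/0.09146 ≈ 0.3326
P(Urn III | red) = 0.0435/0.09146 ≈ 0.4756
P(Urn II | red) = 0.0012/0.09146 ≈ 0.0131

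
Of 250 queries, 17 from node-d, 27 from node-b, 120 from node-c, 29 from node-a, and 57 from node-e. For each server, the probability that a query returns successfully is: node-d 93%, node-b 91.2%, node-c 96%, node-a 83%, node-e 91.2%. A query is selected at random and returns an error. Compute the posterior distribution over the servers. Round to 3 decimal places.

Taking complements, P(error | each) = node-d 0.07, node-b 0.088, node-c 0.04, node-a 0.17, node-e 0.088.
Prior × likelihood for each hypothesis:
  node-d: 0.068 × 0.07 = 0.00476
  node-b: 0.108 × 0.088 = 0.009504
  node-c: 0.48 × 0.04 = 0.0192
  node-a: 0.116 × 0.17 = 0.01972
  node-e: 0.228 × 0.088 = 0.020064
Sum = 0.073248.
P(node-d | error) = 0.00476/0.073248 ≈ 0.065
P(node-b | error) = 0.009504/0.073248 ≈ 0.130
P(node-c | error) = 0.0192/0.073248 ≈ 0.262
P(node-a | error) = 0.01972/0.073248 ≈ 0.269
P(node-e | error) = 0.020064/0.073248 ≈ 0.274

node-d 0.065, node-b 0.130, node-c 0.262, node-a 0.269, node-e 0.274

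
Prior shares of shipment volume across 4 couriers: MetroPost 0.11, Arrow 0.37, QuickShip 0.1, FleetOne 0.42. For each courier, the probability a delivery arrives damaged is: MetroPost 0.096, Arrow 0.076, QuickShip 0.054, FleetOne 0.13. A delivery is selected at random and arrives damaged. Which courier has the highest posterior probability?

By Bayes' rule, posterior ∝ prior × likelihood:
  MetroPost: 0.11 × 0.096 = 0.01056
  Arrow: 0.37 × 0.076 = 0.02812
  QuickShip: 0.1 × 0.054 = 0.0054
  FleetOne: 0.42 × 0.13 = 0.0546
Sum = 0.09868.
Largest term belongs to FleetOne, so FleetOne is most probable.

FleetOne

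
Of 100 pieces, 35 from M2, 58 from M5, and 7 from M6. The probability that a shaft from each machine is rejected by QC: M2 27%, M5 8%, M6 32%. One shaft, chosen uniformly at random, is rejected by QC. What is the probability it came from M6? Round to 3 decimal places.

0.137

Prior × likelihood for each hypothesis:
  M2: 0.35 × 0.27 = 0.0945
  M5: 0.58 × 0.08 = 0.0464
  M6: 0.07 × 0.32 = 0.0224
Normalizing constant = 0.1633.
P(M6 | evidence) = 0.0224 / 0.1633 ≈ 0.137.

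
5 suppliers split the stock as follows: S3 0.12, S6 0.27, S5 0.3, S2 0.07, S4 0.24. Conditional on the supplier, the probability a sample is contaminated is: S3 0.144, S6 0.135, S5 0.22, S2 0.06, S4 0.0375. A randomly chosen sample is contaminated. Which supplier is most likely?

S5

Compute prior × likelihood for every hypothesis:
  S3: 0.12 × 0.144 = 0.01728
  S6: 0.27 × 0.135 = 0.03645
  S5: 0.3 × 0.22 = 0.066
  S2: 0.07 × 0.06 = 0.0042
  S4: 0.24 × 0.0375 = 0.009
Sum = 0.13293.
Largest term belongs to S5, so S5 is most probable.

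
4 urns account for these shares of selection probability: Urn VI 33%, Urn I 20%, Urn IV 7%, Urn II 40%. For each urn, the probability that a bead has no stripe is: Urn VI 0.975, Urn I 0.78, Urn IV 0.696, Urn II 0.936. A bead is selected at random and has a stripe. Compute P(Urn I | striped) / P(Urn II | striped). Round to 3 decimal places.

Taking complements, P(striped | each) = Urn VI 0.025, Urn I 0.22, Urn IV 0.304, Urn II 0.064.
By Bayes' rule, posterior ∝ prior × likelihood:
  Urn VI: 0.33 × 0.025 = 0.00825
  Urn I: 0.2 × 0.22 = 0.044
  Urn IV: 0.07 × 0.304 = 0.02128
  Urn II: 0.4 × 0.064 = 0.0256
Normalizing constant = 0.09913.
The ratio is 0.044 / 0.0256 (the normalizer cancels) = 1.719.

1.719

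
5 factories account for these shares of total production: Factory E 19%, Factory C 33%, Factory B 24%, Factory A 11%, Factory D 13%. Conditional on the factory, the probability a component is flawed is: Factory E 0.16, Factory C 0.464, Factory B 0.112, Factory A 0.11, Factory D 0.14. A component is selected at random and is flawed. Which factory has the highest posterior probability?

Factory C

Compute prior × likelihood for every hypothesis:
  Factory E: 0.19 × 0.16 = 0.0304
  Factory C: 0.33 × 0.464 = 0.15312
  Factory B: 0.24 × 0.112 = 0.02688
  Factory A: 0.11 × 0.11 = 0.0121
  Factory D: 0.13 × 0.14 = 0.0182
Normalizing constant = 0.2407.
Largest term belongs to Factory C, so Factory C is most probable.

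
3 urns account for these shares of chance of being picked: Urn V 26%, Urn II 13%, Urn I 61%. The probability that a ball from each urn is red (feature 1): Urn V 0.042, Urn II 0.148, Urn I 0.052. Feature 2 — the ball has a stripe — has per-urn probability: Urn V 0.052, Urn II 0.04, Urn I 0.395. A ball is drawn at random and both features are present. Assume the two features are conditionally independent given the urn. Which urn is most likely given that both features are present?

Urn I

Unnormalized posteriors (prior × likelihood):
  Urn V: 0.26 × 0.042 × 0.052 = 0.00056784
  Urn II: 0.13 × 0.148 × 0.04 = 0.0007696
  Urn I: 0.61 × 0.052 × 0.395 = 0.0125294
Total = 0.01386684.
Largest term belongs to Urn I, so Urn I is most probable.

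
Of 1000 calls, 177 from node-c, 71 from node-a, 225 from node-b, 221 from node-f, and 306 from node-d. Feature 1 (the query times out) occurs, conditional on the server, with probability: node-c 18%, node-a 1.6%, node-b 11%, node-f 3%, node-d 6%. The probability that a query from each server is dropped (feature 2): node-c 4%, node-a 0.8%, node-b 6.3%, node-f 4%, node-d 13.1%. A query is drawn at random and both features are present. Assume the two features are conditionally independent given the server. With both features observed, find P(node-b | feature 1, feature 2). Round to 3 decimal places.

0.283

Compute prior × likelihood for every hypothesis:
  node-c: 0.177 × 0.18 × 0.04 = 0.0012744
  node-a: 0.071 × 0.016 × 0.008 = 0.000009088
  node-b: 0.225 × 0.11 × 0.063 = 0.00155925
  node-f: 0.221 × 0.03 × 0.04 = 0.0002652
  node-d: 0.306 × 0.06 × 0.131 = 0.00240516
Total = 0.005513098.
P(node-b | evidence) = 0.00155925 / 0.005513098 ≈ 0.283.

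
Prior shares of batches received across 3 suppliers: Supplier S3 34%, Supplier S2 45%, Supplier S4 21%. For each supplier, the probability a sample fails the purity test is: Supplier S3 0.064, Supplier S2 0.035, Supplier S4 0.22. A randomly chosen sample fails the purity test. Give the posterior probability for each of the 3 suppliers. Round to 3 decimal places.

By Bayes' rule, posterior ∝ prior × likelihood:
  Supplier S3: 0.34 × 0.064 = 0.02176
  Supplier S2: 0.45 × 0.035 = 0.01575
  Supplier S4: 0.21 × 0.22 = 0.0462
Total = 0.08371.
P(Supplier S3 | off-spec) = 0.02176/0.08371 ≈ 0.260
P(Supplier S2 | off-spec) = 0.01575/0.08371 ≈ 0.188
P(Supplier S4 | off-spec) = 0.0462/0.08371 ≈ 0.552
(Check: 0.260+0.188+0.552 = 1.000.)

Supplier S3 0.260, Supplier S2 0.188, Supplier S4 0.552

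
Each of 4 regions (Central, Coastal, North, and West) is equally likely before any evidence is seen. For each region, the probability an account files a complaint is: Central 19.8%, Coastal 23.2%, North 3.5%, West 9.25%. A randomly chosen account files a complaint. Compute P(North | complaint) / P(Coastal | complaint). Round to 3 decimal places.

0.151

With a uniform prior (1/4 each), posterior ∝ likelihood:
  Central: 0.198
  Coastal: 0.232
  North: 0.035
  West: 0.0925
Sum = 0.5575.
The ratio is 0.035 / 0.232 (the normalizer cancels) = 0.151.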